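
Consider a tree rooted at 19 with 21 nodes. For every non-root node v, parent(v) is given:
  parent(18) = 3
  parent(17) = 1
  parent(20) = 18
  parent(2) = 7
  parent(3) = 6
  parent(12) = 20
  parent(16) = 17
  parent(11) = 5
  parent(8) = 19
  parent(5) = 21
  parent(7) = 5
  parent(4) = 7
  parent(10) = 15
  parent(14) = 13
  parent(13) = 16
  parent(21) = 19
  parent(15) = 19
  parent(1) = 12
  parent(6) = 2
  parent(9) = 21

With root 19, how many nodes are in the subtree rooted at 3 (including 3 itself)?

9

Descendants of 3 (including itself): 3, 18, 20, 12, 1, 17, 16, 13, 14. That's 9.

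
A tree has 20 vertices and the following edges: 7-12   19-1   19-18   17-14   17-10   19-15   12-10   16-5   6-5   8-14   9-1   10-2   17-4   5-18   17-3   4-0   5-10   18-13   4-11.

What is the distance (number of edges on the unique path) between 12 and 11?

The path is 12 – 10 – 17 – 4 – 11, which has 4 edges.

4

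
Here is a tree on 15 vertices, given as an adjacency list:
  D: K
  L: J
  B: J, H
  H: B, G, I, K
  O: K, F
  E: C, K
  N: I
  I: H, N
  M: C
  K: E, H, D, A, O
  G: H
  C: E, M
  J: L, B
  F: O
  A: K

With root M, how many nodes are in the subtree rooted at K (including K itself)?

12

Descendants of K (including itself): K, O, H, D, A, F, B, I, G, J, N, L. That's 12.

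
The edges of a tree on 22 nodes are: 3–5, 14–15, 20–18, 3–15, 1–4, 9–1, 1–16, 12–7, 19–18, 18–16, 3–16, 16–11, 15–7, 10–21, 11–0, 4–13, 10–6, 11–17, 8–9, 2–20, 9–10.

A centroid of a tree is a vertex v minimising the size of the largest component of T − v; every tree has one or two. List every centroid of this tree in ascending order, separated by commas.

If 16 is removed the pieces have sizes 8, 6, 4, 3, all ≤ ⌊22/2⌋ = 11.
Every other node leaves some component of size > 11, so the centroid is unique.

16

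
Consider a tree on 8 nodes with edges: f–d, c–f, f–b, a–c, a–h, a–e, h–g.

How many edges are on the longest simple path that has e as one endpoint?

4

A farthest node from e is b (d also at distance 4).
The path e-a-c-f-b has 4 edges.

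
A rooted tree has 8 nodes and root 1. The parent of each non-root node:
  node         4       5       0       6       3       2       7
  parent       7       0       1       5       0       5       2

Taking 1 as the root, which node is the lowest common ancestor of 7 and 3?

Ancestors of 7 (toward the root): 7, 2, 5, 0, 1.
Ancestors of 3: 3, 0, 1.
The deepest node appearing in both lists is 0.

0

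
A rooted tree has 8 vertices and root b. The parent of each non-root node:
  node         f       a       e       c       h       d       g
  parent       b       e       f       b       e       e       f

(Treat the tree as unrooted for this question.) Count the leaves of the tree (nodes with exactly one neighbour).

5

Exactly 5 nodes have a single neighbour: a, c, d, g, h.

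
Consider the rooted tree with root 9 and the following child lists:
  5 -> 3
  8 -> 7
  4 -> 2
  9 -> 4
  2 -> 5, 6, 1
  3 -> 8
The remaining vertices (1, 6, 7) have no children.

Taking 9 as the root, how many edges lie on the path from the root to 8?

Path from 9 to 8: 9 – 4 – 2 – 5 – 3 – 8, which has 5 edges.

5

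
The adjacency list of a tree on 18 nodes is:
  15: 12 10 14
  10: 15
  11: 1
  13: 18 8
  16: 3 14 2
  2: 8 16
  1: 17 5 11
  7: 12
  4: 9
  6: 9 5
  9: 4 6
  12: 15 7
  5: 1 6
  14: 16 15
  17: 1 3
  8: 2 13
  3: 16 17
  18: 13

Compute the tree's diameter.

A longest path is 4-9-6-5-1-17-3-16-14-15-12-7, with 11 edges.

11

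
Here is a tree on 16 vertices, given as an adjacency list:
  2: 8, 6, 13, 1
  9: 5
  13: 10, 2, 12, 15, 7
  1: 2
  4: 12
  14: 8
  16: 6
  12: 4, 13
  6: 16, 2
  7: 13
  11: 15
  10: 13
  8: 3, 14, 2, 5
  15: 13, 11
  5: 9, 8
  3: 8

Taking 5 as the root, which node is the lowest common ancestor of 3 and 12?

Ancestors of 3 (toward the root): 3, 8, 5.
Ancestors of 12: 12, 13, 2, 8, 5.
The deepest node appearing in both lists is 8.

8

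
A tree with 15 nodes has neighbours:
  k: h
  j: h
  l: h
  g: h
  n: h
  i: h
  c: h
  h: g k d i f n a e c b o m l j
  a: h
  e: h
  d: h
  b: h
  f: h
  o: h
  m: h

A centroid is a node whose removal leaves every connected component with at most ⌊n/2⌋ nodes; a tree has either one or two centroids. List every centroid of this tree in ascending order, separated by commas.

h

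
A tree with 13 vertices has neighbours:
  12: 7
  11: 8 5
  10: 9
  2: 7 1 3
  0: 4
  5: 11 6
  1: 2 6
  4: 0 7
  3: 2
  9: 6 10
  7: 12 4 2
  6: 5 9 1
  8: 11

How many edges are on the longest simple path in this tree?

Starting from 0, a farthest node is 8 at distance 8.
One longest path: 0 – 4 – 7 – 2 – 1 – 6 – 5 – 11 – 8.
So the diameter is 8.

8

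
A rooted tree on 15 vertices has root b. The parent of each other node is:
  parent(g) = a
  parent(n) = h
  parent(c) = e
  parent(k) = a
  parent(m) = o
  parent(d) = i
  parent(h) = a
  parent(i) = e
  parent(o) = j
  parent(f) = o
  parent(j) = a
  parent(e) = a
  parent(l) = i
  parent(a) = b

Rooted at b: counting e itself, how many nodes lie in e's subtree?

5

Descendants of e (including itself): e, i, c, d, l. That's 5.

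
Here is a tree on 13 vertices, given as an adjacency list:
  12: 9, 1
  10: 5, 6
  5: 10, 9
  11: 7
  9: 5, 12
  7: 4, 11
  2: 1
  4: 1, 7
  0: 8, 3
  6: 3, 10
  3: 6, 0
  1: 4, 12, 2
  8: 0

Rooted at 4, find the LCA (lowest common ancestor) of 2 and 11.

4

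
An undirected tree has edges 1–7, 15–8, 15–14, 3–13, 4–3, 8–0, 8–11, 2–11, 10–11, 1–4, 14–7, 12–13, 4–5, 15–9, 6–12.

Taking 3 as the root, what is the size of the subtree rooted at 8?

The subtree rooted at 8 contains: 8, 0, 11, 10, 2 — 5 nodes.

5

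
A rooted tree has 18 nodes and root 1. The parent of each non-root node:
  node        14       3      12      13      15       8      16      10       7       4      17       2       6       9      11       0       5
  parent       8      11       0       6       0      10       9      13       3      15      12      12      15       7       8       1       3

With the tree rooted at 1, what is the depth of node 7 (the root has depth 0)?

Path from 1 to 7: 1–0–15–6–13–10–8–11–3–7, which has 9 edges.

9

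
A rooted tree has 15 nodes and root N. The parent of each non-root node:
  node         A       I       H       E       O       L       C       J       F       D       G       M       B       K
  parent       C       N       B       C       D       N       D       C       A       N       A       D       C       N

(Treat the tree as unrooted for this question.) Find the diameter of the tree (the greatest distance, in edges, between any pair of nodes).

5

A longest path is K-N-D-C-B-H, with 5 edges.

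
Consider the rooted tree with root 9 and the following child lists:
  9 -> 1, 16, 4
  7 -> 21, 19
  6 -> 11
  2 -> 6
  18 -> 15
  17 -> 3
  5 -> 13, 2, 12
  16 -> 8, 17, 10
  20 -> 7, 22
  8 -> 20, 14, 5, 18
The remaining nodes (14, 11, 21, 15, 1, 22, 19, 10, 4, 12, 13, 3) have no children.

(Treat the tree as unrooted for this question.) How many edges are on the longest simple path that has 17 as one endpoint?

Distances from 17 peak at 6, attained at 11.
17-16-8-5-2-6-11

6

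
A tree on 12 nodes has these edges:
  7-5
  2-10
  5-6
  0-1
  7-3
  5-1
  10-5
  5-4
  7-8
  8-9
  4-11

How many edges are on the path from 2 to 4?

3

The path is 2 - 10 - 5 - 4, which has 3 edges.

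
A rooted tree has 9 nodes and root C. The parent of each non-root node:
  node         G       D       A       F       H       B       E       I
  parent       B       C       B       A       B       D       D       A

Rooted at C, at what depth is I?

Climbing from I to the root: I → A → B → D → C. That's 4 steps.

4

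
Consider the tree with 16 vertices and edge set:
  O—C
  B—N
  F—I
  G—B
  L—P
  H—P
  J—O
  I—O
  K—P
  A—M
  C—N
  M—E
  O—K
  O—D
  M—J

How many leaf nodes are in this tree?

Degree-1 nodes: A, D, E, F, G, H, L — 7 of them.

7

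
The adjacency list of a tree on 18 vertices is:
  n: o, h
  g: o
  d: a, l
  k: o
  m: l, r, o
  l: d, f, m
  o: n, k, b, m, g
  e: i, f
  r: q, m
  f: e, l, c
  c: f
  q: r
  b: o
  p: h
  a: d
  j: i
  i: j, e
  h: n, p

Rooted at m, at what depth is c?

Path from m to c: m – l – f – c, which has 3 edges.

3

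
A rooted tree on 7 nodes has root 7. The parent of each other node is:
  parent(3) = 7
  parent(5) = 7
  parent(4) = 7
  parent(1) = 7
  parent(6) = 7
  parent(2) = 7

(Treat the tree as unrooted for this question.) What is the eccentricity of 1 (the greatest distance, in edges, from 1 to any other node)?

2

A farthest node from 1 is 5 (6, 2, 4, 3 also at distance 2).
The path 1-7-5 has 2 edges.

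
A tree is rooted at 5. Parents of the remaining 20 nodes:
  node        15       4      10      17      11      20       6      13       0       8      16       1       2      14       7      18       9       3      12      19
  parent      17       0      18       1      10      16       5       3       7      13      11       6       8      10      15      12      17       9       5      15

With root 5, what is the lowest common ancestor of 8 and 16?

5

8's ancestor chain is 8, 13, 3, 9, 17, 1, 6, 5 and 16's is 16, 11, 10, 18, 12, 5; they first meet at 5.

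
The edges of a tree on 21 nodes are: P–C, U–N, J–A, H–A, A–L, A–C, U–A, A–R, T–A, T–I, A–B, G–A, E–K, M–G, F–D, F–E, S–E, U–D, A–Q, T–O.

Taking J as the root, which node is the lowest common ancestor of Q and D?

A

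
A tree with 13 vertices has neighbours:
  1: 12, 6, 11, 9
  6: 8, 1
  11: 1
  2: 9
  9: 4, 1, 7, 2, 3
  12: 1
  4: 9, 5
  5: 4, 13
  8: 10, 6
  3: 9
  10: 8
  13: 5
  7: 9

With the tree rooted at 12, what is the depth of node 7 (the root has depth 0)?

Path from 12 to 7: 12 – 1 – 9 – 7, which has 3 edges.

3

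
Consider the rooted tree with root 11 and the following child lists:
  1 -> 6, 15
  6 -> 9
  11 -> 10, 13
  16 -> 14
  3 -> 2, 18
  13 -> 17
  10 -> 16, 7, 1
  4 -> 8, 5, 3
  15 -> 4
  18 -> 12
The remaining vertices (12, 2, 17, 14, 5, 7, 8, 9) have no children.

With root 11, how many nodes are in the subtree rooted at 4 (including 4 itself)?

7

The subtree rooted at 4 contains: 4, 5, 3, 8, 18, 2, 12 — 7 nodes.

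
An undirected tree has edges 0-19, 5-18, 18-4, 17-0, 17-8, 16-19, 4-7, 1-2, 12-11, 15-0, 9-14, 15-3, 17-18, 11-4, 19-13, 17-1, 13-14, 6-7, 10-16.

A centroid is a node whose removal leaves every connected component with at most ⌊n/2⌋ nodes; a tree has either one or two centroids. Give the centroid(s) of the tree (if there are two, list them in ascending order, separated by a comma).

17

If 17 is removed the pieces have sizes 9, 7, 2, 1, all ≤ ⌊20/2⌋ = 10.
Every other node leaves some component of size > 10, so the centroid is unique.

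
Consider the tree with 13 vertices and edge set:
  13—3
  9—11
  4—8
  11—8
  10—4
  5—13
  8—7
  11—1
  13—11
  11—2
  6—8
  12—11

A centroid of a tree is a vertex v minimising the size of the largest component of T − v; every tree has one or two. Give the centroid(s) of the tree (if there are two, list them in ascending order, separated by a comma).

11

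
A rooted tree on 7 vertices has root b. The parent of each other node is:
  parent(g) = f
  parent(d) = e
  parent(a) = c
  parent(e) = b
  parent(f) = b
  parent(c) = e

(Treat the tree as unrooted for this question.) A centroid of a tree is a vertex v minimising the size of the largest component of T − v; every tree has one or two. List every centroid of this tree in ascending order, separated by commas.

Delete e: the remaining components have sizes 3, 2, 1. Max 3 ≤ 3, so e is a centroid.
No neighbour of e does as well, so e is the unique centroid.

e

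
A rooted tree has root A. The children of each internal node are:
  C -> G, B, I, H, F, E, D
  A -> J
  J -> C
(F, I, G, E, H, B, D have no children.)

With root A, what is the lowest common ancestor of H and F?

C

Ancestors of H (toward the root): H, C, J, A.
Ancestors of F: F, C, J, A.
The deepest node appearing in both lists is C.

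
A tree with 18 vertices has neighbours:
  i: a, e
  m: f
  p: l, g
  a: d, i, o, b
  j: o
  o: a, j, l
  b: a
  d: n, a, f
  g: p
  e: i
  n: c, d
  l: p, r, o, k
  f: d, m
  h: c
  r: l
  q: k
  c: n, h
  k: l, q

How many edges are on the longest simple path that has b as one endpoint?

5

Distances from b peak at 5, attained at g (h, q also at distance 5).
b – a – o – l – p – g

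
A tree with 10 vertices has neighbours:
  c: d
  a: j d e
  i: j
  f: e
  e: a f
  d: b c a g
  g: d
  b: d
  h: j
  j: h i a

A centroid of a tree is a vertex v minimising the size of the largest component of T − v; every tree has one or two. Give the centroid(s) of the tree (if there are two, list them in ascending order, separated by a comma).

Removing a splits the tree into components of sizes 4, 3, 2; the largest is 4 ≤ ⌊10/2⌋ = 5.
Every other node leaves some component of size > 5, so the centroid is unique.

a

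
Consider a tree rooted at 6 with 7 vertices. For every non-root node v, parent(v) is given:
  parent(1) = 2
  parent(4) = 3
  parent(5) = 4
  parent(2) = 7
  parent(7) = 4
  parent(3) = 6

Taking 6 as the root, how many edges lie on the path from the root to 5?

3

Path from 6 to 5: 6 – 3 – 4 – 5, which has 3 edges.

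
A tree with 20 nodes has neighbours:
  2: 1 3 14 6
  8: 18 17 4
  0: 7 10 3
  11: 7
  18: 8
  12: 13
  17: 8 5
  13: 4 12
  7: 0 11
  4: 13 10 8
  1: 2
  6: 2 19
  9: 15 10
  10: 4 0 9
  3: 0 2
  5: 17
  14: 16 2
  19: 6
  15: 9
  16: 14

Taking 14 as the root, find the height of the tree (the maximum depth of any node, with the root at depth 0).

8

The longest root-to-leaf path is 14 → 2 → 3 → 0 → 10 → 4 → 8 → 17 → 5 (8 edges).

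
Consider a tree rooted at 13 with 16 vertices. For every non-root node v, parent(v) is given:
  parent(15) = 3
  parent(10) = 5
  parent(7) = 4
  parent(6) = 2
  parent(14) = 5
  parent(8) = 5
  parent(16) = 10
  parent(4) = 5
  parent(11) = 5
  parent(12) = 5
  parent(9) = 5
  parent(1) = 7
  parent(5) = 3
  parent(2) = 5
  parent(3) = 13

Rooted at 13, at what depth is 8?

3

Path from 13 to 8: 13 – 3 – 5 – 8, which has 3 edges.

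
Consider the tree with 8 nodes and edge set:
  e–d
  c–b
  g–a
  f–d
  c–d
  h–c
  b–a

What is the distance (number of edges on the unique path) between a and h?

3

Walking from a: a–b–c–h. Length 3.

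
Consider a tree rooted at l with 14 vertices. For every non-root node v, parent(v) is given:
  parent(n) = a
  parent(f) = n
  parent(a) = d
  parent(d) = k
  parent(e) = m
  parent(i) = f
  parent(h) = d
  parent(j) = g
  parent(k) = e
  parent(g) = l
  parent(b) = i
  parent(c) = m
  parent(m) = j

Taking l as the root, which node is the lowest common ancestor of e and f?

Path e→root: e m j g l; path f→root: f n a d k e m j g l.
First common node: e.

e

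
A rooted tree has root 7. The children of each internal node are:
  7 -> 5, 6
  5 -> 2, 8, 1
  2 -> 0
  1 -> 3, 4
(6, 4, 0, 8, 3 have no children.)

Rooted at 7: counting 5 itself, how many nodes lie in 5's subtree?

7

5's subtree: {5, 1, 2, 8, 3, 4, 0}, size 7.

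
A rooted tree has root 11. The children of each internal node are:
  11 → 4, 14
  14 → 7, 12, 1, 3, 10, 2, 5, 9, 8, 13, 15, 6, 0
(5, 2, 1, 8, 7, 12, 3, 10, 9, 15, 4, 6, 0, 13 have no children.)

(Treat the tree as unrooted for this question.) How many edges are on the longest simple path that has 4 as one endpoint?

3

Distances from 4 peak at 3, attained at 15 (3, 0, 12, 13, 5, 8, 10, 9, 6, 7, 1, 2 also at distance 3).
4-11-14-15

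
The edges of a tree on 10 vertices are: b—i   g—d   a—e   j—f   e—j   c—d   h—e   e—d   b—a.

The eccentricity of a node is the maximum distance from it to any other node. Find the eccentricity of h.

4

A farthest node from h is i.
The path h–e–a–b–i has 4 edges.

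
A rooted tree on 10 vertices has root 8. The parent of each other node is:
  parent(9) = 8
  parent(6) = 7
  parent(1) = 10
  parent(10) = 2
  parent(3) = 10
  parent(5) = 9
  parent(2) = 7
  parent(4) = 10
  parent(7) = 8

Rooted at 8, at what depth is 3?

8 – 7 – 2 – 10 – 3 — 4 edges.

4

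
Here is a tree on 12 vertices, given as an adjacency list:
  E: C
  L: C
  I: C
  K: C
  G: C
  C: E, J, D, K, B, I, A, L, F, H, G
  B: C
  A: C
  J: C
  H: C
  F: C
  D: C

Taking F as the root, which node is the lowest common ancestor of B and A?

Ancestors of B (toward the root): B, C, F.
Ancestors of A: A, C, F.
The deepest node appearing in both lists is C.

C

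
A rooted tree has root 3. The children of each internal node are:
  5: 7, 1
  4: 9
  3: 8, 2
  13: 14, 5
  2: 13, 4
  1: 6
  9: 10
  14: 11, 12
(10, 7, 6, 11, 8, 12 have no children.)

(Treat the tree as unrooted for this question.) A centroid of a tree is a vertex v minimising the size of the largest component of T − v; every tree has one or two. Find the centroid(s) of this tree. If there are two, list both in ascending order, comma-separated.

Delete 13: the remaining components have sizes 6, 4, 3. Max 6 ≤ 7, so 13 is a centroid.
No neighbour of 13 does as well, so 13 is the unique centroid.

13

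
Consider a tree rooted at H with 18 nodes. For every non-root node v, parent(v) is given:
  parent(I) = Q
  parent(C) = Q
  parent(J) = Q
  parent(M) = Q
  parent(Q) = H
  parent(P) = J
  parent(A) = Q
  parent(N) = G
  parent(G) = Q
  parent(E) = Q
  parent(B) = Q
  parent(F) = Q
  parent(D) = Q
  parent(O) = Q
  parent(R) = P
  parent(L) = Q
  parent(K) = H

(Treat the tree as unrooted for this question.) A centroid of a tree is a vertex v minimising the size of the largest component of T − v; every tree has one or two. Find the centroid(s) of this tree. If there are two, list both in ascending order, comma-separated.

Removing Q splits the tree into components of sizes 3, 2, 2, 1, 1, 1, 1, 1, 1, 1, 1, 1, 1; the largest is 3 ≤ ⌊18/2⌋ = 9.
No neighbour of Q does as well, so Q is the unique centroid.

Q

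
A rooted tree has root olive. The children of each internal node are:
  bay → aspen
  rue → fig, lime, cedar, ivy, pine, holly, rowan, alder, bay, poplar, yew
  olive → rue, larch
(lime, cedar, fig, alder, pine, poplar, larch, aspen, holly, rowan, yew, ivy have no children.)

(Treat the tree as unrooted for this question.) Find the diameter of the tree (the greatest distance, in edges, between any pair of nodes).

BFS from larch reaches aspen last, at distance 4; BFS from aspen confirms no node is farther.
Path: larch-olive-rue-bay-aspen.

4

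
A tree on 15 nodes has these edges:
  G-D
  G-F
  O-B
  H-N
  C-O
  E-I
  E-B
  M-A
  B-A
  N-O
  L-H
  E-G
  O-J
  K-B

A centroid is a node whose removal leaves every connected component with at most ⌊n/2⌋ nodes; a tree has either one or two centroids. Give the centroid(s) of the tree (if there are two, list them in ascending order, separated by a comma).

B

Delete B: the remaining components have sizes 6, 5, 2, 1. Max 6 ≤ 7, so B is a centroid.
No neighbour of B does as well, so B is the unique centroid.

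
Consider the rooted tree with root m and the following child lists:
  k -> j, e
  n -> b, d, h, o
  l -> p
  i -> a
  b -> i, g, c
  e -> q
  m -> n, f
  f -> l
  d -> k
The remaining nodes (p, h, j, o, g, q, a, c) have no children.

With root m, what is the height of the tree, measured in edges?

5

A deepest node is q, reached by m-n-d-k-e-q.
That path has 5 edges, so the height is 5.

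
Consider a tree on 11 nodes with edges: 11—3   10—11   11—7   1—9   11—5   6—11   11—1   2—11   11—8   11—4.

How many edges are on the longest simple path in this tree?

Starting from 9, a farthest node is 10 at distance 3.
One longest path: 9 – 1 – 11 – 10.
So the diameter is 3.

3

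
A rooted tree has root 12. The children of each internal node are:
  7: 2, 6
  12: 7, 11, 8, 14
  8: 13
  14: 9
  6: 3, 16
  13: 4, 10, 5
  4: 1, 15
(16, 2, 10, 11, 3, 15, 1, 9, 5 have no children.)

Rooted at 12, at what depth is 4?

12 → 8 → 13 → 4 — 3 edges.

3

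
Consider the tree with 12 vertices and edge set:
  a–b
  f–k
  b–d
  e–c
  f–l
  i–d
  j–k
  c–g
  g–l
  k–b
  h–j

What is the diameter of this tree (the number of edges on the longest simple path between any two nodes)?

8

BFS from e reaches i last, at distance 8; BFS from i confirms no node is farther.
Path: e – c – g – l – f – k – b – d – i.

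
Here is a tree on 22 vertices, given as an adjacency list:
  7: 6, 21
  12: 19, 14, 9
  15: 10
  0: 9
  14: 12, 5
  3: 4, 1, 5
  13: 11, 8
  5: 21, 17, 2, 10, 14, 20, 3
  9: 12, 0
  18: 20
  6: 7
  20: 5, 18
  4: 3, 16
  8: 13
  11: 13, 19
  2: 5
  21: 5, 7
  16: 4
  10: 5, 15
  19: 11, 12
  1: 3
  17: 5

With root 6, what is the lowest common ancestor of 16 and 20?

5

Ancestors of 16 (toward the root): 16, 4, 3, 5, 21, 7, 6.
Ancestors of 20: 20, 5, 21, 7, 6.
The deepest node appearing in both lists is 5.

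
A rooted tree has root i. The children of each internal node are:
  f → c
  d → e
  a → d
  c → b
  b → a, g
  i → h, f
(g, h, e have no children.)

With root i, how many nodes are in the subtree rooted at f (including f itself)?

The subtree rooted at f contains: f, c, b, g, a, d, e — 7 nodes.

7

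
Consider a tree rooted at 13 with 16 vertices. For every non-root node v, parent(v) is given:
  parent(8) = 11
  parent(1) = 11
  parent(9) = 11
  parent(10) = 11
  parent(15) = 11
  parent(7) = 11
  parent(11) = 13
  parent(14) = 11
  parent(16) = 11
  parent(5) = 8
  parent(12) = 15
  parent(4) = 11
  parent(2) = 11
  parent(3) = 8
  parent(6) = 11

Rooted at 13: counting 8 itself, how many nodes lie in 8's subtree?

Descendants of 8 (including itself): 8, 5, 3. That's 3.

3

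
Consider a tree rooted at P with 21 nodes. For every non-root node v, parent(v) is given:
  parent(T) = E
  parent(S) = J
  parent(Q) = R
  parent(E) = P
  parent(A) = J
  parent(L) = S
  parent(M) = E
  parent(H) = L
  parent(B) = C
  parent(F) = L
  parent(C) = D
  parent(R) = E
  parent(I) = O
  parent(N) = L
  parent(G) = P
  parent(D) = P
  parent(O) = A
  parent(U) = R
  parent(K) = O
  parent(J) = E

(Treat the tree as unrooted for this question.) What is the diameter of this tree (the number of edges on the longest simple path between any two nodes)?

BFS from F reaches B last, at distance 8; BFS from B confirms no node is farther.
Path: F-L-S-J-E-P-D-C-B.

8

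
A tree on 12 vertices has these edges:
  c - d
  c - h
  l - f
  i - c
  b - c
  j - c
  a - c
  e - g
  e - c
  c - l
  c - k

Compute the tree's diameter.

BFS from f reaches g last, at distance 4; BFS from g confirms no node is farther.
Path: f-l-c-e-g.

4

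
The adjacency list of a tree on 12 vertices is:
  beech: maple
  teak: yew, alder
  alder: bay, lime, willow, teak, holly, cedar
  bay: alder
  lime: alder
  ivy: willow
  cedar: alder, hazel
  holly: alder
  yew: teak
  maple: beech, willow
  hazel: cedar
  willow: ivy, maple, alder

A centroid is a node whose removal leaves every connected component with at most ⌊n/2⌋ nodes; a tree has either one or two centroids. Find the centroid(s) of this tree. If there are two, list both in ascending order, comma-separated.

Delete alder: the remaining components have sizes 4, 2, 2, 1, 1, 1. Max 4 ≤ 6, so alder is a centroid.
Every other node leaves some component of size > 6, so the centroid is unique.

alder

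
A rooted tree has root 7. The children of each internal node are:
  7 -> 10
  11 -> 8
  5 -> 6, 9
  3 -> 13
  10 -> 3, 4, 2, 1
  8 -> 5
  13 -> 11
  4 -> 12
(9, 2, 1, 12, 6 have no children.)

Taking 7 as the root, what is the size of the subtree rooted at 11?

11's subtree: {11, 8, 5, 9, 6}, size 5.

5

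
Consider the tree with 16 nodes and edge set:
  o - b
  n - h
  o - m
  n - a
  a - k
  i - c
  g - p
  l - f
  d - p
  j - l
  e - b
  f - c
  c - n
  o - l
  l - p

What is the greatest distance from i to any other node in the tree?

6

A farthest node from i is e.
The path i – c – f – l – o – b – e has 6 edges.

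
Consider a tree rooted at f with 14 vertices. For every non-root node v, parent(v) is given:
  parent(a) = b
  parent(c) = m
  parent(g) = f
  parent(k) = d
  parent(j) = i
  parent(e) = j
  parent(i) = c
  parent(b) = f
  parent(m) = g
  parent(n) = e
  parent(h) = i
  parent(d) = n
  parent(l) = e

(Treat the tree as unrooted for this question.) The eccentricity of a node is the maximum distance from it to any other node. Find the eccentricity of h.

7

A farthest node from h is a.
The path h – i – c – m – g – f – b – a has 7 edges.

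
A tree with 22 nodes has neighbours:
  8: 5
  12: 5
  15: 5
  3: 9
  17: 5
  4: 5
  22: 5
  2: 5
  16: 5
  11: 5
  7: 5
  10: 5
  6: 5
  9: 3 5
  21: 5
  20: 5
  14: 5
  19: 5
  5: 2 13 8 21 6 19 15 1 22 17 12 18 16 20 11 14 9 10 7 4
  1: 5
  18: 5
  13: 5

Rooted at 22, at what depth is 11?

2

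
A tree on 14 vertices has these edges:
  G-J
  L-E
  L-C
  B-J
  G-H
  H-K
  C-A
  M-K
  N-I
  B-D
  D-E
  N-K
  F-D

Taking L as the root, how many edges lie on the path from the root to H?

6

Path from L to H: L → E → D → B → J → G → H, which has 6 edges.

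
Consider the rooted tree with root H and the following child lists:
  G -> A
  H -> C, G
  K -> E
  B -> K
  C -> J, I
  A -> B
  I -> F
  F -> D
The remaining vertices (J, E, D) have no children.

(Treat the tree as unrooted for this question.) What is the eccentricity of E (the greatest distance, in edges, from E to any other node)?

9

The node farthest from E is D, via E–K–B–A–G–H–C–I–F–D — 9 edges.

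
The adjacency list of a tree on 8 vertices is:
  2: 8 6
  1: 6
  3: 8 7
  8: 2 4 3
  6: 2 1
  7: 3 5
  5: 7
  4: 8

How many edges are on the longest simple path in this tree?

BFS from 1 reaches 5 last, at distance 6; BFS from 5 confirms no node is farther.
Path: 1 - 6 - 2 - 8 - 3 - 7 - 5.

6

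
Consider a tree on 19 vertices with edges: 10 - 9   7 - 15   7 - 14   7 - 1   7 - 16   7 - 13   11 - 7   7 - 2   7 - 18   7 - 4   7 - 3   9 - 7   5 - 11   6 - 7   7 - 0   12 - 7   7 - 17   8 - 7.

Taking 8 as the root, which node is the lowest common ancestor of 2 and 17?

7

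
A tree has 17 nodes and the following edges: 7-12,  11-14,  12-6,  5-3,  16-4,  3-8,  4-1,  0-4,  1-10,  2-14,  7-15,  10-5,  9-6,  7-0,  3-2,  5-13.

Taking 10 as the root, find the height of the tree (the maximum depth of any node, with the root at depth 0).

7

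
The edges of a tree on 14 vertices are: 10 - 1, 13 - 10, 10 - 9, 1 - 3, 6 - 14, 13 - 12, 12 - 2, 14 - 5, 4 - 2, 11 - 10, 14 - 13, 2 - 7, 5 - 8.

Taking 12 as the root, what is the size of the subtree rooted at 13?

13's subtree: {13, 10, 14, 1, 11, 9, 5, 6, 3, 8}, size 10.

10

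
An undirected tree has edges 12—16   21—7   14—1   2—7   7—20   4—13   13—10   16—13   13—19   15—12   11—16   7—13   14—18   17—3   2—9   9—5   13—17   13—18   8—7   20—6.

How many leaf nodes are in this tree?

11

Exactly 11 nodes have a single neighbour: 1, 3, 4, 5, 6, 8, 10, 11, 15, 19, 21.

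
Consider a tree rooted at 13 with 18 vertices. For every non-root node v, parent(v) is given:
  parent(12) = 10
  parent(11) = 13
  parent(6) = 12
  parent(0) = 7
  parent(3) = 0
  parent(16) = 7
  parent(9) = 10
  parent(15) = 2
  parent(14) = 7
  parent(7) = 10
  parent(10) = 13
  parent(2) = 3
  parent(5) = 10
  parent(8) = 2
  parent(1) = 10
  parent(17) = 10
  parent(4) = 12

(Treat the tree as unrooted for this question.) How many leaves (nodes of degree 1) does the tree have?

The leaves are 1, 4, 5, 6, 8, 9, 11, 14, 15, 16, 17.
That is 11 leaves.

11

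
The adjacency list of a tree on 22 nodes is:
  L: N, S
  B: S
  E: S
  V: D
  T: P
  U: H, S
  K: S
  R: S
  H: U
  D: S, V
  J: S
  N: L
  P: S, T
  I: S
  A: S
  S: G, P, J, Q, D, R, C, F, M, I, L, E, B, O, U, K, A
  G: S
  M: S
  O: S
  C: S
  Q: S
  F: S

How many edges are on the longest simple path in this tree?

4

Starting from H, a farthest node is N at distance 4.
One longest path: H - U - S - L - N.
So the diameter is 4.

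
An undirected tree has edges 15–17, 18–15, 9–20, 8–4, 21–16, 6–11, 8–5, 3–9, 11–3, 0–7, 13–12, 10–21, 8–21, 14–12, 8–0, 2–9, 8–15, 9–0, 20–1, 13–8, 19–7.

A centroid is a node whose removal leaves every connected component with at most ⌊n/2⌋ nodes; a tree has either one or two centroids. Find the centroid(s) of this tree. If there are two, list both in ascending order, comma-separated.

8

If 8 is removed the pieces have sizes 10, 3, 3, 3, 1, 1, all ≤ ⌊22/2⌋ = 11.
No neighbour of 8 does as well, so 8 is the unique centroid.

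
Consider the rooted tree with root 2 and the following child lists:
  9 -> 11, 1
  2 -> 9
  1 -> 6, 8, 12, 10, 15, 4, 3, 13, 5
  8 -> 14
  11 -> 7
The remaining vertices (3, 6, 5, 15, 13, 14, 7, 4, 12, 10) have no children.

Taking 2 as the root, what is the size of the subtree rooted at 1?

The subtree rooted at 1 contains: 1, 12, 3, 8, 10, 13, 5, 4, 15, 6, 14 — 11 nodes.

11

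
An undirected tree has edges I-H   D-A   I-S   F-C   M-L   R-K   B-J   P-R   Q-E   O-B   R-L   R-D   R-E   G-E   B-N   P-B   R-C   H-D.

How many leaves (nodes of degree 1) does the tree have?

10

The leaves are A, F, G, J, K, M, N, O, Q, S.
That is 10 leaves.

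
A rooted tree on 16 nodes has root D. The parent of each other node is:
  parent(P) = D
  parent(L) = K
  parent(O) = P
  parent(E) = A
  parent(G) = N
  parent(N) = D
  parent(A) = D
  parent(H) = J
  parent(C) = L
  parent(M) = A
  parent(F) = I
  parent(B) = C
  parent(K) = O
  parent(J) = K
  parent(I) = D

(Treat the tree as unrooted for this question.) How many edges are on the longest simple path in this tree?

8

BFS from B reaches G last, at distance 8; BFS from G confirms no node is farther.
Path: B - C - L - K - O - P - D - N - G.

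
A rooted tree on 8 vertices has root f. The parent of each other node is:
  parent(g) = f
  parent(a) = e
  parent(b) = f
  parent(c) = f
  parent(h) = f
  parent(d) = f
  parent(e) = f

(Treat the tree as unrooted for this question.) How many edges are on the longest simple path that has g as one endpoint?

Distances from g peak at 3, attained at a.
g – f – e – a

3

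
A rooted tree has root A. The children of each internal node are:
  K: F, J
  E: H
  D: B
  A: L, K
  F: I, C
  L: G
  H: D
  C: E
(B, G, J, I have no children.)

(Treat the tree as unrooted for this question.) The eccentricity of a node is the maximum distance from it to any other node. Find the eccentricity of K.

6

The node farthest from K is B, via K – F – C – E – H – D – B — 6 edges.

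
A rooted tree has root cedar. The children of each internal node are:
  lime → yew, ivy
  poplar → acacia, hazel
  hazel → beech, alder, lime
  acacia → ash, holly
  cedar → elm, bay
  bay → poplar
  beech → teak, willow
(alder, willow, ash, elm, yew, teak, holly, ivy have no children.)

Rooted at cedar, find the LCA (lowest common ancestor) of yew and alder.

hazel

Path yew→root: yew lime hazel poplar bay cedar; path alder→root: alder hazel poplar bay cedar.
First common node: hazel.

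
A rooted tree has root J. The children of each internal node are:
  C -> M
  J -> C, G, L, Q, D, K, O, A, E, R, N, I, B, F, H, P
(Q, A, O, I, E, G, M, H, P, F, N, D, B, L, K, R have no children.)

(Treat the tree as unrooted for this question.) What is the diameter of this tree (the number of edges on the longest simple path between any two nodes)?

3

A longest path is M–C–J–H, with 3 edges.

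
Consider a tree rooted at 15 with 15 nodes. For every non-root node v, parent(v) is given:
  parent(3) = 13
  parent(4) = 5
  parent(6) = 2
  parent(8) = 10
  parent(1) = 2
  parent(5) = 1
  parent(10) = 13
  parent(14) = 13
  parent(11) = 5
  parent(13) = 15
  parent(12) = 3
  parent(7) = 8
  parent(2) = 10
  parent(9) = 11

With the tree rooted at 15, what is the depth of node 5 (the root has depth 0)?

5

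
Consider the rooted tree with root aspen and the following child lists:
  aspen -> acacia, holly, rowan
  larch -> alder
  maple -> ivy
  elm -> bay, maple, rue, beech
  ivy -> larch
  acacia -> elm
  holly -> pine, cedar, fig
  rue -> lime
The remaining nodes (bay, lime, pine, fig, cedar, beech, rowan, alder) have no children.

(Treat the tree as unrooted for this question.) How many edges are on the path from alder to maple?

3

The path is alder – larch – ivy – maple, which has 3 edges.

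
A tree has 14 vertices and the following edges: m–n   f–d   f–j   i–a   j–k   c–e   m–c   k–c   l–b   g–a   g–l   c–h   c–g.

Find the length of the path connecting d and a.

6

Walking from d: d – f – j – k – c – g – a. Length 6.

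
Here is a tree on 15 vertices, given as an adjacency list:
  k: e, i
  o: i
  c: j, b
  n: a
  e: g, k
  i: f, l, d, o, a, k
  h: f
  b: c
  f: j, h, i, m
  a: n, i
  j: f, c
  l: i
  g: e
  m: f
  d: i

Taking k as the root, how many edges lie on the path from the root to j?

3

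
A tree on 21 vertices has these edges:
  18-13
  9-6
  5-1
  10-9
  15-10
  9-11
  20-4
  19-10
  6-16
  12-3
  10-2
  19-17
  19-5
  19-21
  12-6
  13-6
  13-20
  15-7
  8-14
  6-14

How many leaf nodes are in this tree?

11

The leaves are 1, 2, 3, 4, 7, 8, 11, 16, 17, 18, 21.
That is 11 leaves.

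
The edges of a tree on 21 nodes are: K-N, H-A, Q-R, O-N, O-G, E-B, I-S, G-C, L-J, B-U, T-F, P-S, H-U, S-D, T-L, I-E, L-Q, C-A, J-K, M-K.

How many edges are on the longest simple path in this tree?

BFS from P reaches F last, at distance 16; BFS from F confirms no node is farther.
Path: P - S - I - E - B - U - H - A - C - G - O - N - K - J - L - T - F.

16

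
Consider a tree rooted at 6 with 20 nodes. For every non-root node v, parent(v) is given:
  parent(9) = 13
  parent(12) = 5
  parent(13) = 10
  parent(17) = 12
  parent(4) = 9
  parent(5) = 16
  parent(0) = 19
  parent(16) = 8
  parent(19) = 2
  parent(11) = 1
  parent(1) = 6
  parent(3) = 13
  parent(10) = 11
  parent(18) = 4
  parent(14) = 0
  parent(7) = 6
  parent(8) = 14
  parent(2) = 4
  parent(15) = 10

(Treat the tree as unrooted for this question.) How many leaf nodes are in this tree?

Exactly 5 nodes have a single neighbour: 3, 7, 15, 17, 18.

5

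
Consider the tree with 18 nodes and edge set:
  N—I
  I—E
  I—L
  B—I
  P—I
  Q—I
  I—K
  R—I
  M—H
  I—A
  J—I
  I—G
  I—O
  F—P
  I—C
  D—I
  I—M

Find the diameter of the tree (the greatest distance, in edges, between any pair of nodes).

4

A longest path is F–P–I–M–H, with 4 edges.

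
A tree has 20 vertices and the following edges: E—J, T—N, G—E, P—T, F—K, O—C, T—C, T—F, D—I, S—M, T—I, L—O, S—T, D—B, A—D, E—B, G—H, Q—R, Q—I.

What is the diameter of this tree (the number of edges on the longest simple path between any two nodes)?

9

A longest path is H – G – E – B – D – I – T – C – O – L, with 9 edges.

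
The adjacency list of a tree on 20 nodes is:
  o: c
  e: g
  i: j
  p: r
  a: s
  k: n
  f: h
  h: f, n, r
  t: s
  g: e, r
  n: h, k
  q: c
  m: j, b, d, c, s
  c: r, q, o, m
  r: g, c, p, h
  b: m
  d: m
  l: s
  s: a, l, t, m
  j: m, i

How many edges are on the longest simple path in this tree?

7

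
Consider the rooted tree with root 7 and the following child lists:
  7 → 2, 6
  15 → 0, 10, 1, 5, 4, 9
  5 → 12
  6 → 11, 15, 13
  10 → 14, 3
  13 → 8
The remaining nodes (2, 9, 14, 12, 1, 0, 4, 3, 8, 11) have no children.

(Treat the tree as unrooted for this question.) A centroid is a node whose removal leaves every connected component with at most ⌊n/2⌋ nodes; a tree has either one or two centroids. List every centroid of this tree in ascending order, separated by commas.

Removing 15 splits the tree into components of sizes 6, 3, 2, 1, 1, 1, 1; the largest is 6 ≤ ⌊16/2⌋ = 8.
Every other node leaves some component of size > 8, so the centroid is unique.

15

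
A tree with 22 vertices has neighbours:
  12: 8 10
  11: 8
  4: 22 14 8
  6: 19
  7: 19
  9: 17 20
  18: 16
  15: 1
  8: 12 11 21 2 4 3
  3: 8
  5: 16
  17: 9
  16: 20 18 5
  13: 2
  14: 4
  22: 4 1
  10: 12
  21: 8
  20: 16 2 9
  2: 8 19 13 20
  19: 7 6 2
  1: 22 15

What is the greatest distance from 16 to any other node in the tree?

The node farthest from 16 is 15, via 16-20-2-8-4-22-1-15 — 7 edges.

7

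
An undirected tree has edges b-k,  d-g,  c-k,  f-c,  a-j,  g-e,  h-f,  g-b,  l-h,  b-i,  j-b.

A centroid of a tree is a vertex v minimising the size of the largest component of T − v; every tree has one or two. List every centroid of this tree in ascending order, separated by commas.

Delete b: the remaining components have sizes 5, 3, 2, 1. Max 5 ≤ 6, so b is a centroid.
Every other node leaves some component of size > 6, so the centroid is unique.

b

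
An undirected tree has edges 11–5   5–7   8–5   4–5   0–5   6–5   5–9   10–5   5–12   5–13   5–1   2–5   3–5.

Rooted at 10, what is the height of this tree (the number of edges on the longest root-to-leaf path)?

2

The longest root-to-leaf path is 10 → 5 → 0 (2 edges).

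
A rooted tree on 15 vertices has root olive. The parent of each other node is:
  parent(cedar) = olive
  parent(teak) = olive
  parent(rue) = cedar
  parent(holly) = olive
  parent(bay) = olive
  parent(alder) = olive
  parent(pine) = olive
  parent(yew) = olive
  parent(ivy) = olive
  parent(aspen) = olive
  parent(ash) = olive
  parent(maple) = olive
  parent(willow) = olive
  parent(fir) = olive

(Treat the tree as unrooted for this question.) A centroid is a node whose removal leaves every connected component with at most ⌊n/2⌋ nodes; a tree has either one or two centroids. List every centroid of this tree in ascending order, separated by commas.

olive

If olive is removed the pieces have sizes 2, 1, 1, 1, 1, 1, 1, 1, 1, 1, 1, 1, 1, all ≤ ⌊15/2⌋ = 7.
No neighbour of olive does as well, so olive is the unique centroid.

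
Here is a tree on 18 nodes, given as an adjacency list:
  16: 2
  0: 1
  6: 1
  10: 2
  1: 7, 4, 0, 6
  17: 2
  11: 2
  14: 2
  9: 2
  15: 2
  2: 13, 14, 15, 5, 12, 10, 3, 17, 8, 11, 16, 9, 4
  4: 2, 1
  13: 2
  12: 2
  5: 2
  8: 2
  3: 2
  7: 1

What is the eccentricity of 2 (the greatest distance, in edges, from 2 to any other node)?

3

A farthest node from 2 is 7 (6, 0 also at distance 3).
The path 2–4–1–7 has 3 edges.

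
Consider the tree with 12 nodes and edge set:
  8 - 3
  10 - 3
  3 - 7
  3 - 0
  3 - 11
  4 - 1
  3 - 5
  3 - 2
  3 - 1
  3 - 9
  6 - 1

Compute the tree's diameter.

3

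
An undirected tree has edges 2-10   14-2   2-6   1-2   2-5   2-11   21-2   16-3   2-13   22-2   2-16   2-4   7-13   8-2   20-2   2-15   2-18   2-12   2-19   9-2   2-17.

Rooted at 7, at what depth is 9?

Path from 7 to 9: 7 → 13 → 2 → 9, which has 3 edges.

3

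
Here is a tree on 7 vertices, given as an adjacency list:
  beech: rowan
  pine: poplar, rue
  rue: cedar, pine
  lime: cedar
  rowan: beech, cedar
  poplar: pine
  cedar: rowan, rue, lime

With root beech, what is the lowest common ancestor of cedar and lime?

cedar

Path cedar→root: cedar rowan beech; path lime→root: lime cedar rowan beech.
First common node: cedar.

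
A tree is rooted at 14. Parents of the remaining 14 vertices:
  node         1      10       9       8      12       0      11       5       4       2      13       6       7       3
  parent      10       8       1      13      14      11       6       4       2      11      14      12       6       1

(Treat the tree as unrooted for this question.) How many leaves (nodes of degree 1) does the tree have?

5

Exactly 5 nodes have a single neighbour: 0, 3, 5, 7, 9.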